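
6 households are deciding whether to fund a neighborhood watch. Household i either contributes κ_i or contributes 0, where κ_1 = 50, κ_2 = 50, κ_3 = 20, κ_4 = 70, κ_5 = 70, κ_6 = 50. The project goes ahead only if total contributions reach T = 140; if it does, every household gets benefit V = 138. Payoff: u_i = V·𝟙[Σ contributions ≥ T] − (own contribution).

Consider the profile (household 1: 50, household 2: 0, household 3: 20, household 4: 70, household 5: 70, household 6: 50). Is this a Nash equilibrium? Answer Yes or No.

No

Total = 260 ≥ 140: provided.
Household 1 (pledges 50, payoff 88): dropping to 0 → total 210, payoff 138. Profitable deviation.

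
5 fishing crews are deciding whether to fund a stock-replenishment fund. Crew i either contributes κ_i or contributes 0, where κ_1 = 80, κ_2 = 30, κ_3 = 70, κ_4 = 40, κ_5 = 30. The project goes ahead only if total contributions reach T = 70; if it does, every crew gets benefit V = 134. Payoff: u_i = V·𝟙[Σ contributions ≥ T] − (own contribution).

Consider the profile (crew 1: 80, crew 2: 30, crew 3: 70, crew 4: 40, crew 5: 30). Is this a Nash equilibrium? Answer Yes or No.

No

Total = 250 ≥ 70: provided.
Crew 1 (pledges 80, payoff 54): dropping to 0 → total 170, payoff 134. Profitable deviation.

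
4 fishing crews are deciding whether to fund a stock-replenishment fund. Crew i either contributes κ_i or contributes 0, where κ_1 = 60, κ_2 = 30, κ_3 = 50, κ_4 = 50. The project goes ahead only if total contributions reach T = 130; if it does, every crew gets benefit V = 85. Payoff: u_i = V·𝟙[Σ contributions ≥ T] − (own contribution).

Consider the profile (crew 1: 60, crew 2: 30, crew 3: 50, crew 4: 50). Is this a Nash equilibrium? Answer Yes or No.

Total = 190 ≥ 130: provided.
Crew 1 (pledges 60, payoff 25): dropping to 0 → total 130, payoff 85. Profitable deviation.

No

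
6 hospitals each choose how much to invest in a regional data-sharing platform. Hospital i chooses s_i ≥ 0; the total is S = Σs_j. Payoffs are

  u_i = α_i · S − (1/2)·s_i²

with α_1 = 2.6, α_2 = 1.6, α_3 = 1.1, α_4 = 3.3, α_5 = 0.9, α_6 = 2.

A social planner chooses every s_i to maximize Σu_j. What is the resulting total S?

69

Planner FOC: ∂(Σu_j)/∂s_i = (Σα_j) − s_i = 0, so s_i^SO = Σα_j = 11.5 for every i; S^SO = 69.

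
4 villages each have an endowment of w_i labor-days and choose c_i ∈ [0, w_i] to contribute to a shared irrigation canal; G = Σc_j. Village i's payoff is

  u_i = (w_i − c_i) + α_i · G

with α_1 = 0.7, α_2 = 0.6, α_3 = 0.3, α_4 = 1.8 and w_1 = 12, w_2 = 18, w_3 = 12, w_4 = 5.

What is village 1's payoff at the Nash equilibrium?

∂u_i/∂c_i = α_i − 1, so village i contributes w_i if α_i > 1, else 0.
α_i > 1 for i ∈ {4}; NE contributions (0, 0, 0, 5), G = 5.
u_1 = (12 − 0) + 0.7·5 = 15.5.

15.5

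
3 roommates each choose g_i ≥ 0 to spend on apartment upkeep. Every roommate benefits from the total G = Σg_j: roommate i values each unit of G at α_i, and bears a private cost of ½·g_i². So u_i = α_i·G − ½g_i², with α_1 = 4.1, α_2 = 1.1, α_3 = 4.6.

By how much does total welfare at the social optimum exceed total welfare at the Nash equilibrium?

Roommate i's FOC: ∂u_i/∂g_i = α_i − g_i = 0, so g_i* = α_i.
NE contributions = (4.1, 1.1, 4.6); G = 9.8.
W^NE = (Σα)·G − ½Σα_i² = 9.8² − ½·39.18 = 76.45.
Planner sets g_i = Σα_j = 9.8 for every i, so G^SO = 3·9.8 = 29.4.
W^SO = (Σα)·G^SO − ½·3·(Σα)² = (3/2)·9.8² = 144.06.
Deadweight loss = W^SO − W^NE = 67.61.

67.61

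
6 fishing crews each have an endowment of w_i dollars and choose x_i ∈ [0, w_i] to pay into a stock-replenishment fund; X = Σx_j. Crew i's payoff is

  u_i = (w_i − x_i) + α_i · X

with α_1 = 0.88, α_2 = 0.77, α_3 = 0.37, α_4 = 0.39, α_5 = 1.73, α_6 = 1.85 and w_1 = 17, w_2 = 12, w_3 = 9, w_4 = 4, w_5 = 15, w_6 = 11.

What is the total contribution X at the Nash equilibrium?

26

∂u_i/∂x_i = α_i − 1, so crew i contributes w_i if α_i > 1, else 0.
α_i > 1 for i ∈ {5, 6}; NE contributions (0, 0, 0, 0, 15, 11), X = 26.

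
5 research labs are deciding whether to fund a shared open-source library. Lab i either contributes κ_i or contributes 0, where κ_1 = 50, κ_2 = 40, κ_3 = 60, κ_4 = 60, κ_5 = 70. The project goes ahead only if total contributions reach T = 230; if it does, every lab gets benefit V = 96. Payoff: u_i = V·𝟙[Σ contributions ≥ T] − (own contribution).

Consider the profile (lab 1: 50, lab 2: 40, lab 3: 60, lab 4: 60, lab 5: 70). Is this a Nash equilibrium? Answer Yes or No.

No

Total = 280 ≥ 230: provided.
Lab 1 (pledges 50, payoff 46): dropping to 0 → total 230, payoff 96. Profitable deviation.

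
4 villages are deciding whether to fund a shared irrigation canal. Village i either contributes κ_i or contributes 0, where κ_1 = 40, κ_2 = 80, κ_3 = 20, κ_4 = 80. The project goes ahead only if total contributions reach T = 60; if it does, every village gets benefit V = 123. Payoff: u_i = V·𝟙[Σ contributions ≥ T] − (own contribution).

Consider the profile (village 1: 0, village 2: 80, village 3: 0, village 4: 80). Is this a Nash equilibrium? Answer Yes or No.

Total = 160 ≥ 60: provided.
Village 1 (pledges 0, payoff 123): pledging 40 → total 200, payoff 83. No gain.
Village 2 (pledges 80, payoff 43): dropping to 0 → total 80, payoff 123. Profitable deviation.

No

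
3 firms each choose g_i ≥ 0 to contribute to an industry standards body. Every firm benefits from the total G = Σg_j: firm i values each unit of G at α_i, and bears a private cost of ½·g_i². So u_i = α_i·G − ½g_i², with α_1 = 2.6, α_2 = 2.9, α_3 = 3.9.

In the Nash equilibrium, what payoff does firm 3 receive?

29.055

Firm i's FOC: ∂u_i/∂g_i = α_i − g_i = 0, so g_i* = α_i.
NE contributions = (2.6, 2.9, 3.9); G = 9.4.
u_3 = α_3·G − ½·(g_3)² = 3.9·9.4 − ½·3.9² = 29.055.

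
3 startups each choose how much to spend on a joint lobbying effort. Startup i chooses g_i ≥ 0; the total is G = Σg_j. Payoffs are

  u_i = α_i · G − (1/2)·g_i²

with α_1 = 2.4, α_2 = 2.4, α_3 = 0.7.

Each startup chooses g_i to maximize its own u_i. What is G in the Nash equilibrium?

5.5

Startup i's FOC: ∂u_i/∂g_i = α_i − g_i = 0, so g_i* = α_i.
NE contributions = (2.4, 2.4, 0.7); G = 5.5.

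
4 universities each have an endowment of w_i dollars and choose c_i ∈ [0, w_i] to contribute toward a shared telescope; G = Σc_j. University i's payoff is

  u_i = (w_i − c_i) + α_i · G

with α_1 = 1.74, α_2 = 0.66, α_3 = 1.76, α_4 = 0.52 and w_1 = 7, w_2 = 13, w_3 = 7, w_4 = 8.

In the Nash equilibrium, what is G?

14

∂u_i/∂c_i = α_i − 1, so university i contributes w_i if α_i > 1, else 0.
α_i > 1 for i ∈ {1, 3}; NE contributions (7, 0, 7, 0), G = 14.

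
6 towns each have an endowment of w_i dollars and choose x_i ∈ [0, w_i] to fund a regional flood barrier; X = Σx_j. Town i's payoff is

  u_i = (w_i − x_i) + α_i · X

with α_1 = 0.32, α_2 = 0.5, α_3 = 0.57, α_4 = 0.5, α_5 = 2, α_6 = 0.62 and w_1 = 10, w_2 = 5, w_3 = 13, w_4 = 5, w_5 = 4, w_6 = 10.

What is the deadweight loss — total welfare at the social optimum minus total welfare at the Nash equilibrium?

150.93

∂u_i/∂x_i = α_i − 1, so town i contributes w_i if α_i > 1, else 0.
α_i > 1 for i ∈ {5}; NE contributions (0, 0, 0, 0, 4, 0), X = 4.
W^NE = Σw_i − X^NE + (Σα_i)·X^NE = 47 + 3.51·4 = 61.04.
Planner: ∂(Σu_j)/∂x_i = Σα_j − 1 = 3.51 > 0, so everyone contributes w_i; X^SO = 47, W^SO = 47 + 3.51·47 = 211.97.
Deadweight loss = 150.93.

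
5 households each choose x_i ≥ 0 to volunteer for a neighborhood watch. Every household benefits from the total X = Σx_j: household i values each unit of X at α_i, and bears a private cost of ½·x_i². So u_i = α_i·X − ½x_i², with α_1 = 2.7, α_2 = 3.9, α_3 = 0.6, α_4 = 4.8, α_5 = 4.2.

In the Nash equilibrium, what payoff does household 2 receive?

Household i's FOC: ∂u_i/∂x_i = α_i − x_i = 0, so x_i* = α_i.
NE contributions = (2.7, 3.9, 0.6, 4.8, 4.2); X = 16.2.
u_2 = α_2·X − ½·(x_2)² = 3.9·16.2 − ½·3.9² = 55.575.

55.575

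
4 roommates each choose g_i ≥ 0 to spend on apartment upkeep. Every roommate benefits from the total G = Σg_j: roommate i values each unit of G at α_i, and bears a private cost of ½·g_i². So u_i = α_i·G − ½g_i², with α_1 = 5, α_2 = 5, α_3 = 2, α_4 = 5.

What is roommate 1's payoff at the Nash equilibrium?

72.5

Roommate i's FOC: ∂u_i/∂g_i = α_i − g_i = 0, so g_i* = α_i.
NE contributions = (5, 5, 2, 5); G = 17.
u_1 = α_1·G − ½·(g_1)² = 5·17 − ½·5² = 72.5.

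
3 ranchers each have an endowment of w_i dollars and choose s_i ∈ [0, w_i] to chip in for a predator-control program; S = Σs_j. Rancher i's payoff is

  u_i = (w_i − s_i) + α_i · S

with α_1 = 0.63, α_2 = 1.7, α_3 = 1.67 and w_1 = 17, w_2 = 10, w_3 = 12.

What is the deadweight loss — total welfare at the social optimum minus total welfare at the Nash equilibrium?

∂u_i/∂s_i = α_i − 1, so rancher i contributes w_i if α_i > 1, else 0.
α_i > 1 for i ∈ {2, 3}; NE contributions (0, 10, 12), S = 22.
W^NE = Σw_i − S^NE + (Σα_i)·S^NE = 39 + 3·22 = 105.
Planner: ∂(Σu_j)/∂s_i = Σα_j − 1 = 3 > 0, so everyone contributes w_i; S^SO = 39, W^SO = 39 + 3·39 = 156.
Deadweight loss = 51.

51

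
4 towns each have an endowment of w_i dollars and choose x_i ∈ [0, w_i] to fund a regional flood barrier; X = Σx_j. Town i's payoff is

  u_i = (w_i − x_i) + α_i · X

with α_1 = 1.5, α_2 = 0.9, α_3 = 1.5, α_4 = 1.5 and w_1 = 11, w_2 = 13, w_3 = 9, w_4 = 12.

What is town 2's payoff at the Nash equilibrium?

∂u_i/∂x_i = α_i − 1, so town i contributes w_i if α_i > 1, else 0.
α_i > 1 for i ∈ {1, 3, 4}; NE contributions (11, 0, 9, 12), X = 32.
u_2 = (13 − 0) + 0.9·32 = 41.8.

41.8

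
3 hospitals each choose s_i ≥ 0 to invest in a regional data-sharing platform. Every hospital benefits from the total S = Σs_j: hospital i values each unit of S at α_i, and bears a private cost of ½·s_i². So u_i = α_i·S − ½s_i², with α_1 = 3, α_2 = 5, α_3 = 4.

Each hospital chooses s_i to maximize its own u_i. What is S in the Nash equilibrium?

Hospital i's FOC: ∂u_i/∂s_i = α_i − s_i = 0, so s_i* = α_i.
NE contributions = (3, 5, 4); S = 12.

12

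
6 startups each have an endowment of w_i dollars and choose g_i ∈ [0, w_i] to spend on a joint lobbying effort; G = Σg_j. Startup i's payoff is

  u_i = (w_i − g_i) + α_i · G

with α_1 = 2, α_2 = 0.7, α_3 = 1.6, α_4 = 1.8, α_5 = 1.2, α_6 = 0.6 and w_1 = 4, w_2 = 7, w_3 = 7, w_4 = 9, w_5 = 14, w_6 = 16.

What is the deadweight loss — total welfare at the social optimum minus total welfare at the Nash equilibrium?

158.7

∂u_i/∂g_i = α_i − 1, so startup i contributes w_i if α_i > 1, else 0.
α_i > 1 for i ∈ {1, 3, 4, 5}; NE contributions (4, 0, 7, 9, 14, 0), G = 34.
W^NE = Σw_i − G^NE + (Σα_i)·G^NE = 57 + 6.9·34 = 291.6.
Planner: ∂(Σu_j)/∂g_i = Σα_j − 1 = 6.9 > 0, so everyone contributes w_i; G^SO = 57, W^SO = 57 + 6.9·57 = 450.3.
Deadweight loss = 158.7.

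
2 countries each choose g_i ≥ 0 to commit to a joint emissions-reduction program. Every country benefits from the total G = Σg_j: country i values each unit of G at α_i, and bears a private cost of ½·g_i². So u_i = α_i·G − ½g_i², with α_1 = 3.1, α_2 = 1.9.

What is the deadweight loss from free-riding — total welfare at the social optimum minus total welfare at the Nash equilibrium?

6.61

Country i's FOC: ∂u_i/∂g_i = α_i − g_i = 0, so g_i* = α_i.
NE contributions = (3.1, 1.9); G = 5.
W^NE = (Σα)·G − ½Σα_i² = 5² − ½·13.22 = 18.39.
Planner sets g_i = Σα_j = 5 for every i, so G^SO = 2·5 = 10.
W^SO = (Σα)·G^SO − ½·2·(Σα)² = (2/2)·5² = 25.
Deadweight loss = W^SO − W^NE = 6.61.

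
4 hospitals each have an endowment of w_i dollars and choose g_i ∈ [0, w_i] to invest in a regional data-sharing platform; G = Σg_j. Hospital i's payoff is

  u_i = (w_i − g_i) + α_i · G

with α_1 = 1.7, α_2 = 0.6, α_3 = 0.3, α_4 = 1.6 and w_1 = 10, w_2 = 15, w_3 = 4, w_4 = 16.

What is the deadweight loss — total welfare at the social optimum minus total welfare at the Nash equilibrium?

60.8

∂u_i/∂g_i = α_i − 1, so hospital i contributes w_i if α_i > 1, else 0.
α_i > 1 for i ∈ {1, 4}; NE contributions (10, 0, 0, 16), G = 26.
W^NE = Σw_i − G^NE + (Σα_i)·G^NE = 45 + 3.2·26 = 128.2.
Planner: ∂(Σu_j)/∂g_i = Σα_j − 1 = 3.2 > 0, so everyone contributes w_i; G^SO = 45, W^SO = 45 + 3.2·45 = 189.
Deadweight loss = 60.8.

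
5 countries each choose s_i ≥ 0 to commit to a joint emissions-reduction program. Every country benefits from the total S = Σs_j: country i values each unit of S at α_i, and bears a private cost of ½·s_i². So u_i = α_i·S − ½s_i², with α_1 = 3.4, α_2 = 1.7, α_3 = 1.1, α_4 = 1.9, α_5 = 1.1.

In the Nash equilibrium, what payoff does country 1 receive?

Country i's FOC: ∂u_i/∂s_i = α_i − s_i = 0, so s_i* = α_i.
NE contributions = (3.4, 1.7, 1.1, 1.9, 1.1); S = 9.2.
u_1 = α_1·S − ½·(s_1)² = 3.4·9.2 − ½·3.4² = 25.5.

25.5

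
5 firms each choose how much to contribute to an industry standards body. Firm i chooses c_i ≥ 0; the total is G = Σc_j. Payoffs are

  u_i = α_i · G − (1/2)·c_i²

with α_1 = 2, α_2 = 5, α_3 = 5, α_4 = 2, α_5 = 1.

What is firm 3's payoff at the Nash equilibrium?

Firm i's FOC: ∂u_i/∂c_i = α_i − c_i = 0, so c_i* = α_i.
NE contributions = (2, 5, 5, 2, 1); G = 15.
u_3 = α_3·G − ½·(c_3)² = 5·15 − ½·5² = 62.5.

62.5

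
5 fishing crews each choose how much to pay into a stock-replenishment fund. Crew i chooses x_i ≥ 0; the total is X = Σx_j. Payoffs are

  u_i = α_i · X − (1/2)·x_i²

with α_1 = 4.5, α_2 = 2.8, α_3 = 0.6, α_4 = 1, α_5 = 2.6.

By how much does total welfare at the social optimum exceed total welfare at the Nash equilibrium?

216.48

Crew i's FOC: ∂u_i/∂x_i = α_i − x_i = 0, so x_i* = α_i.
NE contributions = (4.5, 2.8, 0.6, 1, 2.6); X = 11.5.
W^NE = (Σα)·X − ½Σα_i² = 11.5² − ½·36.21 = 114.145.
Planner sets x_i = Σα_j = 11.5 for every i, so X^SO = 5·11.5 = 57.5.
W^SO = (Σα)·X^SO − ½·5·(Σα)² = (5/2)·11.5² = 330.625.
Deadweight loss = W^SO − W^NE = 216.48.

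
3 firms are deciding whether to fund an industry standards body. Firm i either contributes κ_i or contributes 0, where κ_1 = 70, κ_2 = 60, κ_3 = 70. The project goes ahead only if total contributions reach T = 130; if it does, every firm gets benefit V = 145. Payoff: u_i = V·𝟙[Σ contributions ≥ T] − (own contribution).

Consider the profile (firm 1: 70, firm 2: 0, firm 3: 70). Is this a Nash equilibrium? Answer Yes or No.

Yes

Total = 140 ≥ 130: provided.
Firm 1 (pledges 70, payoff 75): dropping to 0 → total 70, payoff 0. No gain.
Firm 2 (pledges 0, payoff 145): pledging 60 → total 200, payoff 85. No gain.
Firm 3 (pledges 70, payoff 75): dropping to 0 → total 70, payoff 0. No gain.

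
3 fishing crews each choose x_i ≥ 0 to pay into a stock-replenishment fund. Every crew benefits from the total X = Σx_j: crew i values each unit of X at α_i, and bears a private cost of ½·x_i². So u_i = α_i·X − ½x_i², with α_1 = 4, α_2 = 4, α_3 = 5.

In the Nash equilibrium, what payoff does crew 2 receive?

44

Crew i's FOC: ∂u_i/∂x_i = α_i − x_i = 0, so x_i* = α_i.
NE contributions = (4, 4, 5); X = 13.
u_2 = α_2·X − ½·(x_2)² = 4·13 − ½·4² = 44.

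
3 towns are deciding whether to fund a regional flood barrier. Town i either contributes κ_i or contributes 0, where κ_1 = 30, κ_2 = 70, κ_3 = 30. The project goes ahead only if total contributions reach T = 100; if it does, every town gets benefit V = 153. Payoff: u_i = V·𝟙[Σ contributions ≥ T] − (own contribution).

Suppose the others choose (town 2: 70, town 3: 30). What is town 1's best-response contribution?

0

Others' total = 100 ≥ 100; contributing adds cost 30 for no extra benefit.
Best response: 0.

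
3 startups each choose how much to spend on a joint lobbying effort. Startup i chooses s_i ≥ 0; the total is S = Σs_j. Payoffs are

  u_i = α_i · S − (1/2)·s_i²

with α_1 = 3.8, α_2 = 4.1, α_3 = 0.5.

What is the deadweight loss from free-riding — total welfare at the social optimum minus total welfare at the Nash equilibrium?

Startup i's FOC: ∂u_i/∂s_i = α_i − s_i = 0, so s_i* = α_i.
NE contributions = (3.8, 4.1, 0.5); S = 8.4.
W^NE = (Σα)·S − ½Σα_i² = 8.4² − ½·31.5 = 54.81.
Planner sets s_i = Σα_j = 8.4 for every i, so S^SO = 3·8.4 = 25.2.
W^SO = (Σα)·S^SO − ½·3·(Σα)² = (3/2)·8.4² = 105.84.
Deadweight loss = W^SO − W^NE = 51.03.

51.03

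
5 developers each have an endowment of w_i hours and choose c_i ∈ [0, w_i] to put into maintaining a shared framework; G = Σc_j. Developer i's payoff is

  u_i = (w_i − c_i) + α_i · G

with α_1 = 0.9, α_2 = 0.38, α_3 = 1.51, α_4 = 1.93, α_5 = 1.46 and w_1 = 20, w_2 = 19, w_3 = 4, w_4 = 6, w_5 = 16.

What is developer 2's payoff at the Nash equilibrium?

28.88

∂u_i/∂c_i = α_i − 1, so developer i contributes w_i if α_i > 1, else 0.
α_i > 1 for i ∈ {3, 4, 5}; NE contributions (0, 0, 4, 6, 16), G = 26.
u_2 = (19 − 0) + 0.38·26 = 28.88.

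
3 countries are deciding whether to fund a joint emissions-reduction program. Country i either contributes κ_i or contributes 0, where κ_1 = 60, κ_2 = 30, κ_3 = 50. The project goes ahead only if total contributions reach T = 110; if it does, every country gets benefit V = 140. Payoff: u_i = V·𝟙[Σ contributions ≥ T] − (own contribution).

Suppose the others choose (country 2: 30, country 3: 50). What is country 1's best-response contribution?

60

Others' total = 80. Contributing 60 brings total to 140 ≥ 110: gain V − κ_1 = 80.
Best response: 60.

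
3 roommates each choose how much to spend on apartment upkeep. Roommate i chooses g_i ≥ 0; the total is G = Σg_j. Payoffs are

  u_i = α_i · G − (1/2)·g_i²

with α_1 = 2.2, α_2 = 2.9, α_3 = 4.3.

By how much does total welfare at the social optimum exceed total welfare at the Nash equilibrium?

Roommate i's FOC: ∂u_i/∂g_i = α_i − g_i = 0, so g_i* = α_i.
NE contributions = (2.2, 2.9, 4.3); G = 9.4.
W^NE = (Σα)·G − ½Σα_i² = 9.4² − ½·31.74 = 72.49.
Planner sets g_i = Σα_j = 9.4 for every i, so G^SO = 3·9.4 = 28.2.
W^SO = (Σα)·G^SO − ½·3·(Σα)² = (3/2)·9.4² = 132.54.
Deadweight loss = W^SO − W^NE = 60.05.

60.05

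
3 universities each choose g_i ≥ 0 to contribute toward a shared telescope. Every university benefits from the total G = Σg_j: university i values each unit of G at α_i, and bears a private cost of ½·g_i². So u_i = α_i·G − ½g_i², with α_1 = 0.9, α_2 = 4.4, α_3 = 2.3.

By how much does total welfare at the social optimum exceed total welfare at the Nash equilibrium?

41.61

University i's FOC: ∂u_i/∂g_i = α_i − g_i = 0, so g_i* = α_i.
NE contributions = (0.9, 4.4, 2.3); G = 7.6.
W^NE = (Σα)·G − ½Σα_i² = 7.6² − ½·25.46 = 45.03.
Planner sets g_i = Σα_j = 7.6 for every i, so G^SO = 3·7.6 = 22.8.
W^SO = (Σα)·G^SO − ½·3·(Σα)² = (3/2)·7.6² = 86.64.
Deadweight loss = W^SO − W^NE = 41.61.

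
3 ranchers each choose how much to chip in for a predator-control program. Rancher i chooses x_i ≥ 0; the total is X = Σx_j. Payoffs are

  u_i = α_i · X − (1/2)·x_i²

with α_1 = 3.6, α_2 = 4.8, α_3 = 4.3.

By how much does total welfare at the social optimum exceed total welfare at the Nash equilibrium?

Rancher i's FOC: ∂u_i/∂x_i = α_i − x_i = 0, so x_i* = α_i.
NE contributions = (3.6, 4.8, 4.3); X = 12.7.
W^NE = (Σα)·X − ½Σα_i² = 12.7² − ½·54.49 = 134.045.
Planner sets x_i = Σα_j = 12.7 for every i, so X^SO = 3·12.7 = 38.1.
W^SO = (Σα)·X^SO − ½·3·(Σα)² = (3/2)·12.7² = 241.935.
Deadweight loss = W^SO − W^NE = 107.89.

107.89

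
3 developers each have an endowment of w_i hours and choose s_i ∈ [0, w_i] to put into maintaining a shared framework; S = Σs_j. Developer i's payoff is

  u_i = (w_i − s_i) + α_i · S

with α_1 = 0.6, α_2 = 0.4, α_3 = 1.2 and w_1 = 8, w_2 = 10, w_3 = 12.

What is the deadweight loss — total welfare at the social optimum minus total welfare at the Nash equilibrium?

∂u_i/∂s_i = α_i − 1, so developer i contributes w_i if α_i > 1, else 0.
α_i > 1 for i ∈ {3}; NE contributions (0, 0, 12), S = 12.
W^NE = Σw_i − S^NE + (Σα_i)·S^NE = 30 + 1.2·12 = 44.4.
Planner: ∂(Σu_j)/∂s_i = Σα_j − 1 = 1.2 > 0, so everyone contributes w_i; S^SO = 30, W^SO = 30 + 1.2·30 = 66.
Deadweight loss = 21.6.

21.6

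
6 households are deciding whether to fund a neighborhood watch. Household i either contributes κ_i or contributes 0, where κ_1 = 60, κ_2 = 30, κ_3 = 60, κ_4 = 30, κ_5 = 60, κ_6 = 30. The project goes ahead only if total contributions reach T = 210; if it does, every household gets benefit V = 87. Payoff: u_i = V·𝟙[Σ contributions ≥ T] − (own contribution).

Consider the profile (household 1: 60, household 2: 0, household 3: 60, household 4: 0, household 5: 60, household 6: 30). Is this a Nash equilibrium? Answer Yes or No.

Yes

Total = 210 ≥ 210: provided.
Household 1 (pledges 60, payoff 27): dropping to 0 → total 150, payoff 0. No gain.
Household 2 (pledges 0, payoff 87): pledging 30 → total 240, payoff 57. No gain.
Household 3 (pledges 60, payoff 27): dropping to 0 → total 150, payoff 0. No gain.
Household 4 (pledges 0, payoff 87): pledging 30 → total 240, payoff 57. No gain.
Household 5 (pledges 60, payoff 27): dropping to 0 → total 150, payoff 0. No gain.
Household 6 (pledges 30, payoff 57): dropping to 0 → total 180, payoff 0. No gain.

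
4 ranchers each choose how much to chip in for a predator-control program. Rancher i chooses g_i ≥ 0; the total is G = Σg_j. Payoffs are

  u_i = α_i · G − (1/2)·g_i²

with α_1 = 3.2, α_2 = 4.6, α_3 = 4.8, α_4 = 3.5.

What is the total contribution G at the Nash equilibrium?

16.1

Rancher i's FOC: ∂u_i/∂g_i = α_i − g_i = 0, so g_i* = α_i.
NE contributions = (3.2, 4.6, 4.8, 3.5); G = 16.1.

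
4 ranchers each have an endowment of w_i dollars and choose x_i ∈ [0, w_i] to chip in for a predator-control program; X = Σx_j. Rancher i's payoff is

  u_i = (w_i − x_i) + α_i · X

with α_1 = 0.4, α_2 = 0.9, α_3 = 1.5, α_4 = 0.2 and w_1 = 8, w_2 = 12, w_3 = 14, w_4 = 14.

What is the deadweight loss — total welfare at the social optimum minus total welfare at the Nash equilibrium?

∂u_i/∂x_i = α_i − 1, so rancher i contributes w_i if α_i > 1, else 0.
α_i > 1 for i ∈ {3}; NE contributions (0, 0, 14, 0), X = 14.
W^NE = Σw_i − X^NE + (Σα_i)·X^NE = 48 + 2·14 = 76.
Planner: ∂(Σu_j)/∂x_i = Σα_j − 1 = 2 > 0, so everyone contributes w_i; X^SO = 48, W^SO = 48 + 2·48 = 144.
Deadweight loss = 68.

68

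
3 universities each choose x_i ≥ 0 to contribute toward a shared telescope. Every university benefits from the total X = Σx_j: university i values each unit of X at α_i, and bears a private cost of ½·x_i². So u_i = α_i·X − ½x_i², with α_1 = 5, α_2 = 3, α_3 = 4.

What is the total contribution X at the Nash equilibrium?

12

University i's FOC: ∂u_i/∂x_i = α_i − x_i = 0, so x_i* = α_i.
NE contributions = (5, 3, 4); X = 12.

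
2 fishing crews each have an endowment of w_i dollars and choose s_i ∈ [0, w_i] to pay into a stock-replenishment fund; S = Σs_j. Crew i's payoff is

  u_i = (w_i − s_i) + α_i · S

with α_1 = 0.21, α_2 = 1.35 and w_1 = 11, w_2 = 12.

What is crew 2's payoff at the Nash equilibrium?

16.2

∂u_i/∂s_i = α_i − 1, so crew i contributes w_i if α_i > 1, else 0.
α_i > 1 for i ∈ {2}; NE contributions (0, 12), S = 12.
u_2 = (12 − 12) + 1.35·12 = 16.2.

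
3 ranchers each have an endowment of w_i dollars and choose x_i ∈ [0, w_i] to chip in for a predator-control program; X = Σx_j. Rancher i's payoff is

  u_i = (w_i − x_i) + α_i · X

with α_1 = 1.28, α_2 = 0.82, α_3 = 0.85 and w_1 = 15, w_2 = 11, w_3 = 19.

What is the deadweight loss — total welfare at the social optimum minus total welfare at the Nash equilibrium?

58.5

∂u_i/∂x_i = α_i − 1, so rancher i contributes w_i if α_i > 1, else 0.
α_i > 1 for i ∈ {1}; NE contributions (15, 0, 0), X = 15.
W^NE = Σw_i − X^NE + (Σα_i)·X^NE = 45 + 1.95·15 = 74.25.
Planner: ∂(Σu_j)/∂x_i = Σα_j − 1 = 1.95 > 0, so everyone contributes w_i; X^SO = 45, W^SO = 45 + 1.95·45 = 132.75.
Deadweight loss = 58.5.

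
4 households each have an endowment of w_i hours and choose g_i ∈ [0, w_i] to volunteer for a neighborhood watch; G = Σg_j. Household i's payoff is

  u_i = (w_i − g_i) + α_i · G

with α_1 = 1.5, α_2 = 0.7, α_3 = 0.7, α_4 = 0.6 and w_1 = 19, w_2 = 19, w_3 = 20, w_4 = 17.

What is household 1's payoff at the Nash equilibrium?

28.5

∂u_i/∂g_i = α_i − 1, so household i contributes w_i if α_i > 1, else 0.
α_i > 1 for i ∈ {1}; NE contributions (19, 0, 0, 0), G = 19.
u_1 = (19 − 19) + 1.5·19 = 28.5.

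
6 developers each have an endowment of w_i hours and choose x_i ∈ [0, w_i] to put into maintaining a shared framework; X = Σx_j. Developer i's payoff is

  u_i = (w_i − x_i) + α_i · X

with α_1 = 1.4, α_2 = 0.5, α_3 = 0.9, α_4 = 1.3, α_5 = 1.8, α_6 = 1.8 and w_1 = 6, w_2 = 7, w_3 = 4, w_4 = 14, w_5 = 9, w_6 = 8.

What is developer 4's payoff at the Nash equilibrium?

∂u_i/∂x_i = α_i − 1, so developer i contributes w_i if α_i > 1, else 0.
α_i > 1 for i ∈ {1, 4, 5, 6}; NE contributions (6, 0, 0, 14, 9, 8), X = 37.
u_4 = (14 − 14) + 1.3·37 = 48.1.

48.1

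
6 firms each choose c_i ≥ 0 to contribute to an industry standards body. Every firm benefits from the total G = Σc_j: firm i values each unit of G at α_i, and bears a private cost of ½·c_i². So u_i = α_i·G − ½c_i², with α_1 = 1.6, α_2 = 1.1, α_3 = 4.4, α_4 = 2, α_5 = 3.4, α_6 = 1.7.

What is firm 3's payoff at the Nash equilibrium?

52.8

Firm i's FOC: ∂u_i/∂c_i = α_i − c_i = 0, so c_i* = α_i.
NE contributions = (1.6, 1.1, 4.4, 2, 3.4, 1.7); G = 14.2.
u_3 = α_3·G − ½·(c_3)² = 4.4·14.2 − ½·4.4² = 52.8.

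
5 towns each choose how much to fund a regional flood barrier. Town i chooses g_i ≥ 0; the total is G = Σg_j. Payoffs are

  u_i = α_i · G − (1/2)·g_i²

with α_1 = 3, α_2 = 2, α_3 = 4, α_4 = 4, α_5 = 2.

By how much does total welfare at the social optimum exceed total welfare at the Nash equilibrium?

362

Town i's FOC: ∂u_i/∂g_i = α_i − g_i = 0, so g_i* = α_i.
NE contributions = (3, 2, 4, 4, 2); G = 15.
W^NE = (Σα)·G − ½Σα_i² = 15² − ½·49 = 200.5.
Planner sets g_i = Σα_j = 15 for every i, so G^SO = 5·15 = 75.
W^SO = (Σα)·G^SO − ½·5·(Σα)² = (5/2)·15² = 562.5.
Deadweight loss = W^SO − W^NE = 362.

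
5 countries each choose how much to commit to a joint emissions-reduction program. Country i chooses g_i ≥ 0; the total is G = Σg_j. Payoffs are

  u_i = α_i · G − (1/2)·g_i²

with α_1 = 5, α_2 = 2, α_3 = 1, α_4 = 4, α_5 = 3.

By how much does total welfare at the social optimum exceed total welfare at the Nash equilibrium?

365

Country i's FOC: ∂u_i/∂g_i = α_i − g_i = 0, so g_i* = α_i.
NE contributions = (5, 2, 1, 4, 3); G = 15.
W^NE = (Σα)·G − ½Σα_i² = 15² − ½·55 = 197.5.
Planner sets g_i = Σα_j = 15 for every i, so G^SO = 5·15 = 75.
W^SO = (Σα)·G^SO − ½·5·(Σα)² = (5/2)·15² = 562.5.
Deadweight loss = W^SO − W^NE = 365.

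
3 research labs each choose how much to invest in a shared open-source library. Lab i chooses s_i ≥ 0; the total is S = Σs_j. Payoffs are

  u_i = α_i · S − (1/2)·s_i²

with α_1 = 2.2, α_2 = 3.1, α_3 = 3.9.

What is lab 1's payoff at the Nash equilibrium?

Lab i's FOC: ∂u_i/∂s_i = α_i − s_i = 0, so s_i* = α_i.
NE contributions = (2.2, 3.1, 3.9); S = 9.2.
u_1 = α_1·S − ½·(s_1)² = 2.2·9.2 − ½·2.2² = 17.82.

17.82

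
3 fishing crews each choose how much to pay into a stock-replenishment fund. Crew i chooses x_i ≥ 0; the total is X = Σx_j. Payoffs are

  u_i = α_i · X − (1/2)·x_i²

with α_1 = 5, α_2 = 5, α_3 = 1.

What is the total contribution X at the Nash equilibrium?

Crew i's FOC: ∂u_i/∂x_i = α_i − x_i = 0, so x_i* = α_i.
NE contributions = (5, 5, 1); X = 11.

11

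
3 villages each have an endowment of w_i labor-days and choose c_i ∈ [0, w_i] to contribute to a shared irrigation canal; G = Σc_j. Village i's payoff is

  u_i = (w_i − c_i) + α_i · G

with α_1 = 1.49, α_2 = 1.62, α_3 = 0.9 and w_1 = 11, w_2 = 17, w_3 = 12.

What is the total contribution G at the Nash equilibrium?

∂u_i/∂c_i = α_i − 1, so village i contributes w_i if α_i > 1, else 0.
α_i > 1 for i ∈ {1, 2}; NE contributions (11, 17, 0), G = 28.

28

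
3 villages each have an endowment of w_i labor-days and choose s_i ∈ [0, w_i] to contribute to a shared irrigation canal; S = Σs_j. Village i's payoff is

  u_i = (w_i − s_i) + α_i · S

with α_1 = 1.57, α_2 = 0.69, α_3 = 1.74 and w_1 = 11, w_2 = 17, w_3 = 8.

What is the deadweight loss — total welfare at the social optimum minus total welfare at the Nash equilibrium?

∂u_i/∂s_i = α_i − 1, so village i contributes w_i if α_i > 1, else 0.
α_i > 1 for i ∈ {1, 3}; NE contributions (11, 0, 8), S = 19.
W^NE = Σw_i − S^NE + (Σα_i)·S^NE = 36 + 3·19 = 93.
Planner: ∂(Σu_j)/∂s_i = Σα_j − 1 = 3 > 0, so everyone contributes w_i; S^SO = 36, W^SO = 36 + 3·36 = 144.
Deadweight loss = 51.

51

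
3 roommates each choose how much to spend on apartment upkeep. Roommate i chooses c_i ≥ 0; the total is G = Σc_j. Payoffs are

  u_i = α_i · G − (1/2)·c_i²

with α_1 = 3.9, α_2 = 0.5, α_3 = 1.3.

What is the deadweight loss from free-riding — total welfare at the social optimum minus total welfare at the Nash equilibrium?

Roommate i's FOC: ∂u_i/∂c_i = α_i − c_i = 0, so c_i* = α_i.
NE contributions = (3.9, 0.5, 1.3); G = 5.7.
W^NE = (Σα)·G − ½Σα_i² = 5.7² − ½·17.15 = 23.915.
Planner sets c_i = Σα_j = 5.7 for every i, so G^SO = 3·5.7 = 17.1.
W^SO = (Σα)·G^SO − ½·3·(Σα)² = (3/2)·5.7² = 48.735.
Deadweight loss = W^SO − W^NE = 24.82.

24.82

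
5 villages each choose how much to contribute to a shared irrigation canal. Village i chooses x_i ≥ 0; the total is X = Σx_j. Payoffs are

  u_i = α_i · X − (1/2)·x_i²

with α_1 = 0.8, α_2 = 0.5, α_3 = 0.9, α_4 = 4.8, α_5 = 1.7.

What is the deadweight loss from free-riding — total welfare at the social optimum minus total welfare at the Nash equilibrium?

Village i's FOC: ∂u_i/∂x_i = α_i − x_i = 0, so x_i* = α_i.
NE contributions = (0.8, 0.5, 0.9, 4.8, 1.7); X = 8.7.
W^NE = (Σα)·X − ½Σα_i² = 8.7² − ½·27.63 = 61.875.
Planner sets x_i = Σα_j = 8.7 for every i, so X^SO = 5·8.7 = 43.5.
W^SO = (Σα)·X^SO − ½·5·(Σα)² = (5/2)·8.7² = 189.225.
Deadweight loss = W^SO − W^NE = 127.35.

127.35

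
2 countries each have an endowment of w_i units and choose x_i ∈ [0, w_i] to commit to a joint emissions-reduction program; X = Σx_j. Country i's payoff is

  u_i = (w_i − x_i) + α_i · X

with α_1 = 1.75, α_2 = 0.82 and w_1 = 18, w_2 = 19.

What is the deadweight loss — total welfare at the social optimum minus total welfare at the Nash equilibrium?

∂u_i/∂x_i = α_i − 1, so country i contributes w_i if α_i > 1, else 0.
α_i > 1 for i ∈ {1}; NE contributions (18, 0), X = 18.
W^NE = Σw_i − X^NE + (Σα_i)·X^NE = 37 + 1.57·18 = 65.26.
Planner: ∂(Σu_j)/∂x_i = Σα_j − 1 = 1.57 > 0, so everyone contributes w_i; X^SO = 37, W^SO = 37 + 1.57·37 = 95.09.
Deadweight loss = 29.83.

29.83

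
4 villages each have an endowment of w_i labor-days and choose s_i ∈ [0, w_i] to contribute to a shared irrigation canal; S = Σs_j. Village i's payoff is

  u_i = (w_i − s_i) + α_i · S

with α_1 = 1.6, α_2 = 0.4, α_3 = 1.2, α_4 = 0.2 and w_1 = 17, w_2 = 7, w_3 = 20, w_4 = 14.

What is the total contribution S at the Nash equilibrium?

37

∂u_i/∂s_i = α_i − 1, so village i contributes w_i if α_i > 1, else 0.
α_i > 1 for i ∈ {1, 3}; NE contributions (17, 0, 20, 0), S = 37.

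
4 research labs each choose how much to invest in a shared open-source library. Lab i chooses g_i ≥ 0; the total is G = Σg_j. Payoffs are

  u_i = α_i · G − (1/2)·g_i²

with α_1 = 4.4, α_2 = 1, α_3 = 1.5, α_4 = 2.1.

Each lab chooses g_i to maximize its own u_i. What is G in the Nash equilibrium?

9

Lab i's FOC: ∂u_i/∂g_i = α_i − g_i = 0, so g_i* = α_i.
NE contributions = (4.4, 1, 1.5, 2.1); G = 9.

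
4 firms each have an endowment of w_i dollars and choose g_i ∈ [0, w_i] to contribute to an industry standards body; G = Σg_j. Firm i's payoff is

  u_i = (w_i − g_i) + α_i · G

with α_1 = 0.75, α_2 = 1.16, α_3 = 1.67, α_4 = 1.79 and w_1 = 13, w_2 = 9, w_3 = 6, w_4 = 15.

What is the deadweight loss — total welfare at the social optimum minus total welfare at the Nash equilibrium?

∂u_i/∂g_i = α_i − 1, so firm i contributes w_i if α_i > 1, else 0.
α_i > 1 for i ∈ {2, 3, 4}; NE contributions (0, 9, 6, 15), G = 30.
W^NE = Σw_i − G^NE + (Σα_i)·G^NE = 43 + 4.37·30 = 174.1.
Planner: ∂(Σu_j)/∂g_i = Σα_j − 1 = 4.37 > 0, so everyone contributes w_i; G^SO = 43, W^SO = 43 + 4.37·43 = 230.91.
Deadweight loss = 56.81.

56.81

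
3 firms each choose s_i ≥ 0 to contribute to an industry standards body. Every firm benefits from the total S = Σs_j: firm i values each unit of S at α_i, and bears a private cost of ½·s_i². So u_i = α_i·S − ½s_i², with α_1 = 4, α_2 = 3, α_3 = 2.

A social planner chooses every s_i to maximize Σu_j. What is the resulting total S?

Planner FOC: ∂(Σu_j)/∂s_i = (Σα_j) − s_i = 0, so s_i^SO = Σα_j = 9 for every i; S^SO = 27.

27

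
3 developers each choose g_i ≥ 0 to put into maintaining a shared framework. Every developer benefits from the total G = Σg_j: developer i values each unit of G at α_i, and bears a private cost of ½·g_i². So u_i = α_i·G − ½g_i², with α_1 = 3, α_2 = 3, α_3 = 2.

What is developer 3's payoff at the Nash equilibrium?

14

Developer i's FOC: ∂u_i/∂g_i = α_i − g_i = 0, so g_i* = α_i.
NE contributions = (3, 3, 2); G = 8.
u_3 = α_3·G − ½·(g_3)² = 2·8 − ½·2² = 14.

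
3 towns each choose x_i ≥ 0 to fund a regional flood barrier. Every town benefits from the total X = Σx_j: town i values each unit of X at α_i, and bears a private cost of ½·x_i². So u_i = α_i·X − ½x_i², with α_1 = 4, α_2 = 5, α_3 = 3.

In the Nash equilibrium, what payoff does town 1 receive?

Town i's FOC: ∂u_i/∂x_i = α_i − x_i = 0, so x_i* = α_i.
NE contributions = (4, 5, 3); X = 12.
u_1 = α_1·X − ½·(x_1)² = 4·12 − ½·4² = 40.

40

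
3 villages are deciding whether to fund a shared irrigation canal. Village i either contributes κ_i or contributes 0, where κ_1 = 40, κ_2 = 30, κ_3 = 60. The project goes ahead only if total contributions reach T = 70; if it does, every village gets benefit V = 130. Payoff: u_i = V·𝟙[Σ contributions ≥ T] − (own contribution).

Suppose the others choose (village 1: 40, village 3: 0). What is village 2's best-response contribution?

30

Others' total = 40. Contributing 30 brings total to 70 ≥ 70: gain V − κ_2 = 100.
Best response: 30.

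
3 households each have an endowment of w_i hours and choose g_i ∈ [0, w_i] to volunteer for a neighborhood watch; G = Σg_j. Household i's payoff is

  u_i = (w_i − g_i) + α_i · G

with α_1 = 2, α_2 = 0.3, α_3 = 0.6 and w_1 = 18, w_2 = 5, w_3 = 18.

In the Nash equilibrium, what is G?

18

∂u_i/∂g_i = α_i − 1, so household i contributes w_i if α_i > 1, else 0.
α_i > 1 for i ∈ {1}; NE contributions (18, 0, 0), G = 18.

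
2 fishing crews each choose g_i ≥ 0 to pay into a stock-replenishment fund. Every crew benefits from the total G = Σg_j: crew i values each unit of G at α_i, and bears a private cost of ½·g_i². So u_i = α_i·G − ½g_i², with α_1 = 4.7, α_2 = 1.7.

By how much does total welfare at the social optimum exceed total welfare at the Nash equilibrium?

Crew i's FOC: ∂u_i/∂g_i = α_i − g_i = 0, so g_i* = α_i.
NE contributions = (4.7, 1.7); G = 6.4.
W^NE = (Σα)·G − ½Σα_i² = 6.4² − ½·24.98 = 28.47.
Planner sets g_i = Σα_j = 6.4 for every i, so G^SO = 2·6.4 = 12.8.
W^SO = (Σα)·G^SO − ½·2·(Σα)² = (2/2)·6.4² = 40.96.
Deadweight loss = W^SO − W^NE = 12.49.

12.49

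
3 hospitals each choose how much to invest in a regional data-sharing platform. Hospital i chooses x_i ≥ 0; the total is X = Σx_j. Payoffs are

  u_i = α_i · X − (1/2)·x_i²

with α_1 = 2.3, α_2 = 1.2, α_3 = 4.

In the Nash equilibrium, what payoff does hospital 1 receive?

14.605

Hospital i's FOC: ∂u_i/∂x_i = α_i − x_i = 0, so x_i* = α_i.
NE contributions = (2.3, 1.2, 4); X = 7.5.
u_1 = α_1·X − ½·(x_1)² = 2.3·7.5 − ½·2.3² = 14.605.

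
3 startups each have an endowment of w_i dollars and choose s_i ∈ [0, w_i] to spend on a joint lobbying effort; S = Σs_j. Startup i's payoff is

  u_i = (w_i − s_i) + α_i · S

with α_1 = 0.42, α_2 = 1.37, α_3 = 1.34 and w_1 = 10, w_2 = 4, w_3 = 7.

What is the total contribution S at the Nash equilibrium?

∂u_i/∂s_i = α_i − 1, so startup i contributes w_i if α_i > 1, else 0.
α_i > 1 for i ∈ {2, 3}; NE contributions (0, 4, 7), S = 11.

11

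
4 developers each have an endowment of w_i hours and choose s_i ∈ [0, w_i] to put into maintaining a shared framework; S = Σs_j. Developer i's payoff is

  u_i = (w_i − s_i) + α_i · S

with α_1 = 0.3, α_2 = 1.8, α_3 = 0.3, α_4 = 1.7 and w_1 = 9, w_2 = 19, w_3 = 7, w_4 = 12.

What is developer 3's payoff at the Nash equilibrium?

∂u_i/∂s_i = α_i − 1, so developer i contributes w_i if α_i > 1, else 0.
α_i > 1 for i ∈ {2, 4}; NE contributions (0, 19, 0, 12), S = 31.
u_3 = (7 − 0) + 0.3·31 = 16.3.

16.3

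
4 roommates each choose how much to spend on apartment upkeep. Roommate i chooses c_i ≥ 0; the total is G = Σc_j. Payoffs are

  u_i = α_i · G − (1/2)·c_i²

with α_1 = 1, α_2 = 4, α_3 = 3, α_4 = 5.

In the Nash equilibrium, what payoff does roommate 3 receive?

Roommate i's FOC: ∂u_i/∂c_i = α_i − c_i = 0, so c_i* = α_i.
NE contributions = (1, 4, 3, 5); G = 13.
u_3 = α_3·G − ½·(c_3)² = 3·13 − ½·3² = 34.5.

34.5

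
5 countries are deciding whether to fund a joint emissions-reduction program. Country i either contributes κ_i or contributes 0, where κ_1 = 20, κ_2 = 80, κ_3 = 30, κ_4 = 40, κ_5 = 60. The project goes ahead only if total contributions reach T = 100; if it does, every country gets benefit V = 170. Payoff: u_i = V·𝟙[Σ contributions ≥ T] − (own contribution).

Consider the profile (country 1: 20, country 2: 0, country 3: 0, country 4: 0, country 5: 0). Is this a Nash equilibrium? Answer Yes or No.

No

Total = 20 < 100: not provided.
Country 1 (pledges 20, payoff -20): dropping to 0 → total 0, payoff 0. Profitable deviation.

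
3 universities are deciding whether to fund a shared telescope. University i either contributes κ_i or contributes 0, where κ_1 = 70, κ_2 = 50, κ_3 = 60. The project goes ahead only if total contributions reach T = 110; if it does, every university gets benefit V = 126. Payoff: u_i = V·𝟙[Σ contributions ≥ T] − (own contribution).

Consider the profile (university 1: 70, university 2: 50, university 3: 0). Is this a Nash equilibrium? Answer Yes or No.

Total = 120 ≥ 110: provided.
University 1 (pledges 70, payoff 56): dropping to 0 → total 50, payoff 0. No gain.
University 2 (pledges 50, payoff 76): dropping to 0 → total 70, payoff 0. No gain.
University 3 (pledges 0, payoff 126): pledging 60 → total 180, payoff 66. No gain.

Yes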